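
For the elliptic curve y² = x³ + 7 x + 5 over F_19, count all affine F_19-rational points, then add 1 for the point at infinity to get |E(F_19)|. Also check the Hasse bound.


Affine points = {(0, 9), (0, 10), (6, 4), (6, 15), (7, 6), (7, 13), (10, 7), (10, 12), (11, 8), (11, 11), (14, 4), (14, 15), (18, 4), (18, 15)}; affine count = 14; |E(F_19)| = 15.

Discriminant check: Δ ∝ 4a³ + 27b² = 4·7³ + 27·5² = 4·343 + 27·25 ≡ 14 (mod 19). Nonzero ⇒ E is nonsingular.
For each x ∈ F_19, compute rhs = x³ + 7·x + 5 mod 19, then count y ∈ F_19 with y² ≡ rhs.
  x = 0: rhs = 5, matching y values: 9, 10 (2 points).
  x = 1: rhs = 13, matching y values: none (0 points).
  x = 2: rhs = 8, matching y values: none (0 points).
  x = 3: rhs = 15, matching y values: none (0 points).
  x = 4: rhs = 2, matching y values: none (0 points).
  x = 5: rhs = 13, matching y values: none (0 points).
  x = 6: rhs = 16, matching y values: 4, 15 (2 points).
  x = 7: rhs = 17, matching y values: 6, 13 (2 points).
  x = 8: rhs = 3, matching y values: none (0 points).
  x = 9: rhs = 18, matching y values: none (0 points).
  x = 10: rhs = 11, matching y values: 7, 12 (2 points).
  x = 11: rhs = 7, matching y values: 8, 11 (2 points).
  x = 12: rhs = 12, matching y values: none (0 points).
  x = 13: rhs = 13, matching y values: none (0 points).
  x = 14: rhs = 16, matching y values: 4, 15 (2 points).
  x = 15: rhs = 8, matching y values: none (0 points).
  x = 16: rhs = 14, matching y values: none (0 points).
  x = 17: rhs = 2, matching y values: none (0 points).
  x = 18: rhs = 16, matching y values: 4, 15 (2 points).
Total affine count: 14.
Full point count |E(F_19)| = 14 + 1 = 15.
Hasse bound: |15 − (19+1)| = |-5| = 5 ≤ 2√19 ≈ 8.7178 ✓.


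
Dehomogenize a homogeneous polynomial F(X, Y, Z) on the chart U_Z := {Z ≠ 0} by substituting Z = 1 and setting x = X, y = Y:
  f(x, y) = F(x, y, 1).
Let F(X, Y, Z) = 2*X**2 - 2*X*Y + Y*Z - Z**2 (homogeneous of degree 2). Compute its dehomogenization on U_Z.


f(x, y) = 2*x**2 - 2*x*y + y - 1

On U_Z we set Z = 1. Each monomial c·X^i·Y^j·Z^k in F becomes c·x^i·y^j·1^k = c·x^i·y^j.
Substituting Z = 1: F(X, Y, 1) = 2*x**2 - 2*x*y + y - 1.
Note: deg(f) ≤ deg(F) = 2; strict inequality happens when F is divisible by Z (lost terms).


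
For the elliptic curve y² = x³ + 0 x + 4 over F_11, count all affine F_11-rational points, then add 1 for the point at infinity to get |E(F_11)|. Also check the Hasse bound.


Affine points = {(0, 2), (0, 9), (1, 4), (1, 7), (2, 1), (2, 10), (3, 3), (3, 8), (6, 0), (10, 5), (10, 6)}; affine count = 11; |E(F_11)| = 12.

Discriminant check: Δ ∝ 4a³ + 27b² = 4·0³ + 27·4² = 4·0 + 27·16 ≡ 3 (mod 11). Nonzero ⇒ E is nonsingular.
For each x ∈ F_11, compute rhs = x³ + 0·x + 4 mod 11, then count y ∈ F_11 with y² ≡ rhs.
  x = 0: rhs = 4, matching y values: 2, 9 (2 points).
  x = 1: rhs = 5, matching y values: 4, 7 (2 points).
  x = 2: rhs = 1, matching y values: 1, 10 (2 points).
  x = 3: rhs = 9, matching y values: 3, 8 (2 points).
  x = 4: rhs = 2, matching y values: none (0 points).
  x = 5: rhs = 8, matching y values: none (0 points).
  x = 6: rhs = 0, matching y values: 0 (1 points).
  x = 7: rhs = 6, matching y values: none (0 points).
  x = 8: rhs = 10, matching y values: none (0 points).
  x = 9: rhs = 7, matching y values: none (0 points).
  x = 10: rhs = 3, matching y values: 5, 6 (2 points).
Total affine count: 11.
Full point count |E(F_11)| = 11 + 1 = 12.
Hasse bound: |12 − (11+1)| = |0| = 0 ≤ 2√11 ≈ 6.6332 ✓.


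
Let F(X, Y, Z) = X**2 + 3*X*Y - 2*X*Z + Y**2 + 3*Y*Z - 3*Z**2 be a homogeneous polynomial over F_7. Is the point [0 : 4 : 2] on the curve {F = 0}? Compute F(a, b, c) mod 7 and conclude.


F(0,4,2) ≡ 0 (mod 7); P is on the curve.

Evaluate F(0, 4, 2) term-by-term (mod 7).
  X**2 ↦ 1·0·1·1 = 0
  3*X*Y ↦ 3·0·4·1 = 0
  -2*X*Z ↦ -2·0·1·2 = 0
  Y**2 ↦ 1·1·16·1 = 16
  3*Y*Z ↦ 3·1·4·2 = 24
  -3*Z**2 ↦ -3·1·1·4 = -12
Sum: F(0, 4, 2) = (0) + (0) + (0) + (16) + (24) + (-12) = 28.
Reducing mod 7: 28 ≡ 0 (mod 7).
Since F(a, b, c) ≡ 0 (mod 7), P lies on the curve.


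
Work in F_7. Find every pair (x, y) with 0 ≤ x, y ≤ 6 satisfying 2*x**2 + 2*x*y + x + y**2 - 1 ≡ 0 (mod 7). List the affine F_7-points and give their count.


Affine F_7-points: {(0, 1), (0, 6), (2, 1), (2, 2), (4, 0), (4, 6), (6, 0), (6, 2)}; count = 8.

For each of the 49 pairs (x, y) ∈ F_7², evaluate f(x, y) mod 7. Record the zeros.
  x = 0: [0↦6, 1↦0, 2↦3, 3↦1, 4↦1, 5↦3, 6↦0]  zeros at y ∈ {1, 6}
  x = 1: [0↦2, 1↦5, 2↦3, 3↦3, 4↦5, 5↦2, 6↦1]  zeros at y ∈ ∅
  x = 2: [0↦2, 1↦0, 2↦0, 3↦2, 4↦6, 5↦5, 6↦6]  zeros at y ∈ {1, 2}
  x = 3: [0↦6, 1↦6, 2↦1, 3↦5, 4↦4, 5↦5, 6↦1]  zeros at y ∈ ∅
  x = 4: [0↦0, 1↦2, 2↦6, 3↦5, 4↦6, 5↦2, 6↦0]  zeros at y ∈ {0, 6}
  x = 5: [0↦5, 1↦2, 2↦1, 3↦2, 4↦5, 5↦3, 6↦3]  zeros at y ∈ ∅
  x = 6: [0↦0, 1↦6, 2↦0, 3↦3, 4↦1, 5↦1, 6↦3]  zeros at y ∈ {0, 2}
Collecting zeros: affine points = {(0, 1), (0, 6), (2, 1), (2, 2), (4, 0), (4, 6), (6, 0), (6, 2)}.
Total count |C(F_7)_aff| = 8.


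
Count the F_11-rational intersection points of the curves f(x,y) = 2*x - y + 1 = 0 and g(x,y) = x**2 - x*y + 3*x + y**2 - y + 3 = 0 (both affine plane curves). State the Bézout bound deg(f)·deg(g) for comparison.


Common zeros: ∅; count = 0; Bézout bound = 2.

deg(f) = 1, deg(g) = 2, so Bézout bound = 2.
Scan x ∈ F_11. For each x, list the y ∈ F_11 with f(x, y) ≡ 0 and those with g(x, y) ≡ 0 (mod 11); the common zeros in that column are the intersection.
  x = 0: f ≡ 0 at y ∈ {1}; g ≡ 0 at y ∈ {6}; common: ∅.
  x = 1: f ≡ 0 at y ∈ {3}; g ≡ 0 at y ∈ {5, 8}; common: ∅.
  x = 2: f ≡ 0 at y ∈ {5}; g ≡ 0 at y ∈ {1, 2}; common: ∅.
  x = 3: f ≡ 0 at y ∈ {7}; g ≡ 0 at y ∈ {6, 9}; common: ∅.
  x = 4: f ≡ 0 at y ∈ {9}; g ≡ 0 at y ∈ {8}; common: ∅.
  x = 5: f ≡ 0 at y ∈ {0}; g ≡ 0 at y ∈ ∅; common: ∅.
  x = 6: f ≡ 0 at y ∈ {2}; g ≡ 0 at y ∈ ∅; common: ∅.
  x = 7: f ≡ 0 at y ∈ {4}; g ≡ 0 at y ∈ {1, 7}; common: ∅.
  x = 8: f ≡ 0 at y ∈ {6}; g ≡ 0 at y ∈ {2, 7}; common: ∅.
  x = 9: f ≡ 0 at y ∈ {8}; g ≡ 0 at y ∈ ∅; common: ∅.
  x = 10: f ≡ 0 at y ∈ {10}; g ≡ 0 at y ∈ ∅; common: ∅.
Collecting: common zeros = ∅, so the count is 0.
Comparison with the Bézout bound: 0 ≤ 2 = deg(f)·deg(g), as expected for curves with no common component (the affine F_11-count falls short of the bound because intersections may lie at infinity, over extension fields, or carry multiplicity).


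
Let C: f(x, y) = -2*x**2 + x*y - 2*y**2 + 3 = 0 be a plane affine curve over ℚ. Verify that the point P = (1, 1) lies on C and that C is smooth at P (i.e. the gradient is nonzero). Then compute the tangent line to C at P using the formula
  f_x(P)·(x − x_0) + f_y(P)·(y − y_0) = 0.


Tangent line at P: -3*x - 3*y + 6 = 0.

Step 1: f(1, 1) = 0, so P lies on C.
Step 2: partial derivatives
  f_x(x, y) = -4*x + y, f_y(x, y) = x - 4*y.
  f_x(P) = -3, f_y(P) = -3 (gradient nonzero, so P is smooth).
Step 3: tangent line at P: -3·(x − 1) + -3·(y − 1) = 0.
Expanding: -3*x - 3*y + 6 = 0.


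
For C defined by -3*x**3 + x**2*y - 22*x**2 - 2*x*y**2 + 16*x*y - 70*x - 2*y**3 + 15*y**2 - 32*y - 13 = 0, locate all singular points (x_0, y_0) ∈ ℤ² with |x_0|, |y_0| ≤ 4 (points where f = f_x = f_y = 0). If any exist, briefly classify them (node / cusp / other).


Singular points: {(-2, 3)}; classification: node.

Compute partial derivatives:
  f_x = -9*x**2 + 2*x*y - 44*x - 2*y**2 + 16*y - 70.
  f_y = x**2 - 4*x*y + 16*x - 6*y**2 + 30*y - 32.
Scan x_0 ∈ {−4, ..., 4}. For each x_0, f_y(x_0, y) is a polynomial in y; find its integer roots y ∈ {−4, ..., 4}, then test f_x and f at those candidates.
  x = -4: f_y(-4, y) = -6*y**2 + 46*y - 80; no integer root y with |y| ≤ 4.
  x = -3: f_y(-3, y) = -6*y**2 + 42*y - 71; no integer root y with |y| ≤ 4.
  x = -2: f_y(-2, y) = -6*y**2 + 38*y - 60; vanishes at y ∈ {3}. (-2, 3): f_x = 0, f = 0 — SINGULAR.
  x = -1: f_y(-1, y) = -6*y**2 + 34*y - 47; no integer root y with |y| ≤ 4.
  x = 0: f_y(0, y) = -6*y**2 + 30*y - 32; no integer root y with |y| ≤ 4.
  x = 1: f_y(1, y) = -6*y**2 + 26*y - 15; no integer root y with |y| ≤ 4.
  x = 2: f_y(2, y) = -6*y**2 + 22*y + 4; no integer root y with |y| ≤ 4.
  x = 3: f_y(3, y) = -6*y**2 + 18*y + 25; no integer root y with |y| ≤ 4.
  x = 4: f_y(4, y) = -6*y**2 + 14*y + 48; no integer root y with |y| ≤ 4.
Only singular point on the grid: (-2, 3).
Classify: substitute x = -2 + u, y = 3 + v and expand: f = -3*u**3 + u**2*v - u**2 - 2*u*v**2 - 2*v**3 + v**2.
No constant or linear terms (consistent with a singular point). Quadratic part: -u**2 + v**2. Cubic part: -3*u**3 + u**2*v - 2*u*v**2 - 2*v**3.
The quadratic part v**2 - u**2 = (v − u)(v + u) splits into two distinct linear factors, so there are two distinct tangent lines y − 3 = ±(x − -2) — this is a node (ordinary double point).
Classification: node.


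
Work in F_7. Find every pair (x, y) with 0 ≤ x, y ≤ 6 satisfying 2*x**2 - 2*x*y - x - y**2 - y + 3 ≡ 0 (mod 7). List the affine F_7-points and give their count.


Affine F_7-points: {(1, 1), (1, 3), (3, 2), (3, 5), (4, 1), (4, 4), (6, 3), (6, 5)}; count = 8.

For each of the 49 pairs (x, y) ∈ F_7², evaluate f(x, y) mod 7. Record the zeros.
  x = 0: [0↦3, 1↦1, 2↦4, 3↦5, 4↦4, 5↦1, 6↦3]  zeros at y ∈ ∅
  x = 1: [0↦4, 1↦0, 2↦1, 3↦0, 4↦4, 5↦6, 6↦6]  zeros at y ∈ {1, 3}
  x = 2: [0↦2, 1↦3, 2↦2, 3↦6, 4↦1, 5↦1, 6↦6]  zeros at y ∈ ∅
  x = 3: [0↦4, 1↦3, 2↦0, 3↦2, 4↦2, 5↦0, 6↦3]  zeros at y ∈ {2, 5}
  x = 4: [0↦3, 1↦0, 2↦2, 3↦2, 4↦0, 5↦3, 6↦4]  zeros at y ∈ {1, 4}
  x = 5: [0↦6, 1↦1, 2↦1, 3↦6, 4↦2, 5↦3, 6↦2]  zeros at y ∈ ∅
  x = 6: [0↦6, 1↦6, 2↦4, 3↦0, 4↦1, 5↦0, 6↦4]  zeros at y ∈ {3, 5}
Collecting zeros: affine points = {(1, 1), (1, 3), (3, 2), (3, 5), (4, 1), (4, 4), (6, 3), (6, 5)}.
Total count |C(F_7)_aff| = 8.


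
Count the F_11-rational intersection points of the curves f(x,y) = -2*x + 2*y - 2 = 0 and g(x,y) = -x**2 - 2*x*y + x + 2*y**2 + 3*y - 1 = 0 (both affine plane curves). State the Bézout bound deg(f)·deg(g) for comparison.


Common zeros: ∅; count = 0; Bézout bound = 2.

deg(f) = 1, deg(g) = 2, so Bézout bound = 2.
Scan x ∈ F_11. For each x, list the y ∈ F_11 with f(x, y) ≡ 0 and those with g(x, y) ≡ 0 (mod 11); the common zeros in that column are the intersection.
  x = 0: f ≡ 0 at y ∈ {1}; g ≡ 0 at y ∈ ∅; common: ∅.
  x = 1: f ≡ 0 at y ∈ {2}; g ≡ 0 at y ∈ {6, 10}; common: ∅.
  x = 2: f ≡ 0 at y ∈ {3}; g ≡ 0 at y ∈ {7, 10}; common: ∅.
  x = 3: f ≡ 0 at y ∈ {4}; g ≡ 0 at y ∈ ∅; common: ∅.
  x = 4: f ≡ 0 at y ∈ {5}; g ≡ 0 at y ∈ ∅; common: ∅.
  x = 5: f ≡ 0 at y ∈ {6}; g ≡ 0 at y ∈ ∅; common: ∅.
  x = 6: f ≡ 0 at y ∈ {7}; g ≡ 0 at y ∈ ∅; common: ∅.
  x = 7: f ≡ 0 at y ∈ {8}; g ≡ 0 at y ∈ {4, 7}; common: ∅.
  x = 8: f ≡ 0 at y ∈ {9}; g ≡ 0 at y ∈ {4, 8}; common: ∅.
  x = 9: f ≡ 0 at y ∈ {10}; g ≡ 0 at y ∈ ∅; common: ∅.
  x = 10: f ≡ 0 at y ∈ {0}; g ≡ 0 at y ∈ {6, 8}; common: ∅.
Collecting: common zeros = ∅, so the count is 0.
Comparison with the Bézout bound: 0 ≤ 2 = deg(f)·deg(g), as expected for curves with no common component (the affine F_11-count falls short of the bound because intersections may lie at infinity, over extension fields, or carry multiplicity).


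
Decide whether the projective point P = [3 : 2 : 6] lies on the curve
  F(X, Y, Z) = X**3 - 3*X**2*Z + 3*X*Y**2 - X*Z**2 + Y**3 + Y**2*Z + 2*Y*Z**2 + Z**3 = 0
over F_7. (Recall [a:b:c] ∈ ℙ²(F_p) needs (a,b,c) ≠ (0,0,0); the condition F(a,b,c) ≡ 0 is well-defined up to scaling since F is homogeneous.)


F(3,2,6) ≡ 3 (mod 7); P is NOT on the curve.

Evaluate F(3, 2, 6) term-by-term (mod 7).
  X**3 ↦ 1·27·1·1 = 27
  -3*X**2*Z ↦ -3·9·1·6 = -162
  3*X*Y**2 ↦ 3·3·4·1 = 36
  -X*Z**2 ↦ -1·3·1·36 = -108
  Y**3 ↦ 1·1·8·1 = 8
  Y**2*Z ↦ 1·1·4·6 = 24
  2*Y*Z**2 ↦ 2·1·2·36 = 144
  Z**3 ↦ 1·1·1·216 = 216
Sum: F(3, 2, 6) = (27) + (-162) + (36) + (-108) + (8) + (24) + (144) + (216) = 185.
Reducing mod 7: 185 ≡ 3 (mod 7).
Since F(a, b, c) ≡ 3 ≠ 0 (mod 7), P does NOT lie on the curve.


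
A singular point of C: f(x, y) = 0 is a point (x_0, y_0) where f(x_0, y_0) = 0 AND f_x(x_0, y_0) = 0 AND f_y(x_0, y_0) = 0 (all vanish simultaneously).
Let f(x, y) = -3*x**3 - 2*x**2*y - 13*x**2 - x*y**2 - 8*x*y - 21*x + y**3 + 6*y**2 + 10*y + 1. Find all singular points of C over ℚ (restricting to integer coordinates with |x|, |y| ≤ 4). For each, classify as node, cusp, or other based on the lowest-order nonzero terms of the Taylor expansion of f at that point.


Singular points: {(-1, -2)}; classification: cusp.

Compute partial derivatives:
  f_x = -9*x**2 - 4*x*y - 26*x - y**2 - 8*y - 21.
  f_y = -2*x**2 - 2*x*y - 8*x + 3*y**2 + 12*y + 10.
Scan x_0 ∈ {−4, ..., 4}. For each x_0, f_y(x_0, y) is a polynomial in y; find its integer roots y ∈ {−4, ..., 4}, then test f_x and f at those candidates.
  x = -4: f_y(-4, y) = 3*y**2 + 20*y + 10; no integer root y with |y| ≤ 4.
  x = -3: f_y(-3, y) = 3*y**2 + 18*y + 16; no integer root y with |y| ≤ 4.
  x = -2: f_y(-2, y) = 3*y**2 + 16*y + 18; no integer root y with |y| ≤ 4.
  x = -1: f_y(-1, y) = 3*y**2 + 14*y + 16; vanishes at y ∈ {-2}. (-1, -2): f_x = 0, f = 0 — SINGULAR.
  x = 0: f_y(0, y) = 3*y**2 + 12*y + 10; no integer root y with |y| ≤ 4.
  x = 1: f_y(1, y) = 3*y**2 + 10*y; vanishes at y ∈ {0}. (1, 0): f_x = -56 ≠ 0.
  x = 2: f_y(2, y) = 3*y**2 + 8*y - 14; no integer root y with |y| ≤ 4.
  x = 3: f_y(3, y) = 3*y**2 + 6*y - 32; no integer root y with |y| ≤ 4.
  x = 4: f_y(4, y) = 3*y**2 + 4*y - 54; no integer root y with |y| ≤ 4.
Only singular point on the grid: (-1, -2).
Classify: substitute x = -1 + u, y = -2 + v and expand: f = -3*u**3 - 2*u**2*v - u*v**2 + v**3 + v**2.
No constant or linear terms (consistent with a singular point). Quadratic part: v**2. Cubic part: -3*u**3 - 2*u**2*v - u*v**2 + v**3.
The quadratic part v**2 is a perfect square, so there is a single (double) tangent line v = 0, i.e. y = -2. Restricting the cubic part to that line (v = 0) leaves -3*u**3 ≠ 0, so f is not divisible by v and the branch is v² ≈ 3*u**3 to lowest order — this is a cusp.
Classification: cusp.


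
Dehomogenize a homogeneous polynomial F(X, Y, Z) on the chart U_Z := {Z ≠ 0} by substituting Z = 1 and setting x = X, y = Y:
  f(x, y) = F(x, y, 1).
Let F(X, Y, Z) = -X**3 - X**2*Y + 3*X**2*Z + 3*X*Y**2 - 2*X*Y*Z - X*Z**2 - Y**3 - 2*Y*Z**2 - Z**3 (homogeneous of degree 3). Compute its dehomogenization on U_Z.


f(x, y) = -x**3 - x**2*y + 3*x**2 + 3*x*y**2 - 2*x*y - x - y**3 - 2*y - 1

On U_Z we set Z = 1. Each monomial c·X^i·Y^j·Z^k in F becomes c·x^i·y^j·1^k = c·x^i·y^j.
Substituting Z = 1: F(X, Y, 1) = -x**3 - x**2*y + 3*x**2 + 3*x*y**2 - 2*x*y - x - y**3 - 2*y - 1.
Note: deg(f) ≤ deg(F) = 3; strict inequality happens when F is divisible by Z (lost terms).


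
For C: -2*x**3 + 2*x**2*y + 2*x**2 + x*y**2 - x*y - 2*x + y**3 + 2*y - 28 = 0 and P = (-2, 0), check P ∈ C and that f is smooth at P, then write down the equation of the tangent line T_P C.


Tangent line at P: -34*x + 12*y - 68 = 0.

Step 1: f(-2, 0) = 0, so P lies on C.
Step 2: partial derivatives
  f_x(x, y) = -6*x**2 + 4*x*y + 4*x + y**2 - y - 2, f_y(x, y) = 2*x**2 + 2*x*y - x + 3*y**2 + 2.
  f_x(P) = -34, f_y(P) = 12 (gradient nonzero, so P is smooth).
Step 3: tangent line at P: -34·(x − -2) + 12·(y − 0) = 0.
Expanding: -34*x + 12*y - 68 = 0.


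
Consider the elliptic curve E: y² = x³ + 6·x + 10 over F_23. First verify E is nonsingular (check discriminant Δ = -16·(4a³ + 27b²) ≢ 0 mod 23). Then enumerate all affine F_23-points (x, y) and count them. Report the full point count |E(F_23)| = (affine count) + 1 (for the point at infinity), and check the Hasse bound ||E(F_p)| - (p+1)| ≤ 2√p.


Affine points = {(3, 3), (3, 20), (4, 11), (4, 12), (5, 2), (5, 21), (6, 3), (6, 20), (7, 2), (7, 21), (8, 8), (8, 15), (10, 9), (10, 14), (11, 2), (11, 21), (12, 4), (12, 19), (13, 10), (13, 13), (14, 3), (14, 20), (15, 5), (15, 18), (16, 4), (16, 19), (18, 4), (18, 19), (21, 6), (21, 17), (22, 7), (22, 16)}; affine count = 32; |E(F_23)| = 33.

Discriminant check: Δ ∝ 4a³ + 27b² = 4·6³ + 27·10² = 4·216 + 27·100 ≡ 22 (mod 23). Nonzero ⇒ E is nonsingular.
For each x ∈ F_23, compute rhs = x³ + 6·x + 10 mod 23, then count y ∈ F_23 with y² ≡ rhs.
  x = 0: rhs = 10, matching y values: none (0 points).
  x = 1: rhs = 17, matching y values: none (0 points).
  x = 2: rhs = 7, matching y values: none (0 points).
  x = 3: rhs = 9, matching y values: 3, 20 (2 points).
  x = 4: rhs = 6, matching y values: 11, 12 (2 points).
  x = 5: rhs = 4, matching y values: 2, 21 (2 points).
  x = 6: rhs = 9, matching y values: 3, 20 (2 points).
  x = 7: rhs = 4, matching y values: 2, 21 (2 points).
  x = 8: rhs = 18, matching y values: 8, 15 (2 points).
  x = 9: rhs = 11, matching y values: none (0 points).
  x = 10: rhs = 12, matching y values: 9, 14 (2 points).
  x = 11: rhs = 4, matching y values: 2, 21 (2 points).
  x = 12: rhs = 16, matching y values: 4, 19 (2 points).
  x = 13: rhs = 8, matching y values: 10, 13 (2 points).
  x = 14: rhs = 9, matching y values: 3, 20 (2 points).
  x = 15: rhs = 2, matching y values: 5, 18 (2 points).
  x = 16: rhs = 16, matching y values: 4, 19 (2 points).
  x = 17: rhs = 11, matching y values: none (0 points).
  x = 18: rhs = 16, matching y values: 4, 19 (2 points).
  x = 19: rhs = 14, matching y values: none (0 points).
  x = 20: rhs = 11, matching y values: none (0 points).
  x = 21: rhs = 13, matching y values: 6, 17 (2 points).
  x = 22: rhs = 3, matching y values: 7, 16 (2 points).
Total affine count: 32.
Full point count |E(F_23)| = 32 + 1 = 33.
Hasse bound: |33 − (23+1)| = |9| = 9 ≤ 2√23 ≈ 9.5917 ✓.


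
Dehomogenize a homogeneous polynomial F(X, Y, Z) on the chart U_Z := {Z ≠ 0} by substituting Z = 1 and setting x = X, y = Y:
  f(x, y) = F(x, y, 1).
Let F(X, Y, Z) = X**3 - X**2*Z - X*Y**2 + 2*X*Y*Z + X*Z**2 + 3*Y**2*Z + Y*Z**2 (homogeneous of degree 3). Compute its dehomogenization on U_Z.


f(x, y) = x**3 - x**2 - x*y**2 + 2*x*y + x + 3*y**2 + y

On U_Z we set Z = 1. Each monomial c·X^i·Y^j·Z^k in F becomes c·x^i·y^j·1^k = c·x^i·y^j.
Substituting Z = 1: F(X, Y, 1) = x**3 - x**2 - x*y**2 + 2*x*y + x + 3*y**2 + y.
Note: deg(f) ≤ deg(F) = 3; strict inequality happens when F is divisible by Z (lost terms).


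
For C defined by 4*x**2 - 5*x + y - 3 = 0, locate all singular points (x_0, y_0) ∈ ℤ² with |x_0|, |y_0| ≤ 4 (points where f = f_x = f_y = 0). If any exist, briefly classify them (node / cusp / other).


No singular points in the scanned grid; C is smooth there.

Compute partial derivatives:
  f_x = 8*x - 5.
  f_y = 1.
f_y = 1 is a nonzero constant, so f_y never vanishes: no point (x, y) can satisfy f = f_x = f_y = 0. In particular no (x, y) ∈ {−4, ..., 4}² is singular; the curve is smooth.


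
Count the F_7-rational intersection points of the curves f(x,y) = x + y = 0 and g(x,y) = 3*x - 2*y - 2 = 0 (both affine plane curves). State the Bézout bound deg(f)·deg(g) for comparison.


Common zeros: {(6, 1)}; count = 1; Bézout bound = 1.

deg(f) = 1, deg(g) = 1, so Bézout bound = 1.
Scan x ∈ F_7. For each x, list the y ∈ F_7 with f(x, y) ≡ 0 and those with g(x, y) ≡ 0 (mod 7); the common zeros in that column are the intersection.
  x = 0: f ≡ 0 at y ∈ {0}; g ≡ 0 at y ∈ {6}; common: ∅.
  x = 1: f ≡ 0 at y ∈ {6}; g ≡ 0 at y ∈ {4}; common: ∅.
  x = 2: f ≡ 0 at y ∈ {5}; g ≡ 0 at y ∈ {2}; common: ∅.
  x = 3: f ≡ 0 at y ∈ {4}; g ≡ 0 at y ∈ {0}; common: ∅.
  x = 4: f ≡ 0 at y ∈ {3}; g ≡ 0 at y ∈ {5}; common: ∅.
  x = 5: f ≡ 0 at y ∈ {2}; g ≡ 0 at y ∈ {3}; common: ∅.
  x = 6: f ≡ 0 at y ∈ {1}; g ≡ 0 at y ∈ {1}; common: {1}.
Collecting: common zeros = {(6, 1)}, so the count is 1.
Comparison with the Bézout bound: 1 ≤ 1 = deg(f)·deg(g), as expected for curves with no common component (the bound is attained).


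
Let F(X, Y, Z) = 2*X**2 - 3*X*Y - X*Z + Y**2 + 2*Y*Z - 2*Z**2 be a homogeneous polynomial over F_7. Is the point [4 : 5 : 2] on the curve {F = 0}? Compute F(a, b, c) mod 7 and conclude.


F(4,5,2) ≡ 1 (mod 7); P is NOT on the curve.

Evaluate F(4, 5, 2) term-by-term (mod 7).
  2*X**2 ↦ 2·16·1·1 = 32
  -3*X*Y ↦ -3·4·5·1 = -60
  -X*Z ↦ -1·4·1·2 = -8
  Y**2 ↦ 1·1·25·1 = 25
  2*Y*Z ↦ 2·1·5·2 = 20
  -2*Z**2 ↦ -2·1·1·4 = -8
Sum: F(4, 5, 2) = (32) + (-60) + (-8) + (25) + (20) + (-8) = 1.
Reducing mod 7: 1 ≡ 1 (mod 7).
Since F(a, b, c) ≡ 1 ≠ 0 (mod 7), P does NOT lie on the curve.


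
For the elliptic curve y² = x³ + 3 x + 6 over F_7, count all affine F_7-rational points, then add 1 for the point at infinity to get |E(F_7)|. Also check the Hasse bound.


Affine points = {(3, 0), (6, 3), (6, 4)}; affine count = 3; |E(F_7)| = 4.

Discriminant check: Δ ∝ 4a³ + 27b² = 4·3³ + 27·6² = 4·27 + 27·36 ≡ 2 (mod 7). Nonzero ⇒ E is nonsingular.
For each x ∈ F_7, compute rhs = x³ + 3·x + 6 mod 7, then count y ∈ F_7 with y² ≡ rhs.
  x = 0: rhs = 6, matching y values: none (0 points).
  x = 1: rhs = 3, matching y values: none (0 points).
  x = 2: rhs = 6, matching y values: none (0 points).
  x = 3: rhs = 0, matching y values: 0 (1 points).
  x = 4: rhs = 5, matching y values: none (0 points).
  x = 5: rhs = 6, matching y values: none (0 points).
  x = 6: rhs = 2, matching y values: 3, 4 (2 points).
Total affine count: 3.
Full point count |E(F_7)| = 3 + 1 = 4.
Hasse bound: |4 − (7+1)| = |-4| = 4 ≤ 2√7 ≈ 5.2915 ✓.


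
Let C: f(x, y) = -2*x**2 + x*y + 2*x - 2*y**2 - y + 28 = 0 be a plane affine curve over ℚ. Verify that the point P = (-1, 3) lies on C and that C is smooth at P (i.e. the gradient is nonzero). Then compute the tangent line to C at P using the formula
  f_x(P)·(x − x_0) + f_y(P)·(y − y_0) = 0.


Tangent line at P: 9*x - 14*y + 51 = 0.

Step 1: f(-1, 3) = 0, so P lies on C.
Step 2: partial derivatives
  f_x(x, y) = -4*x + y + 2, f_y(x, y) = x - 4*y - 1.
  f_x(P) = 9, f_y(P) = -14 (gradient nonzero, so P is smooth).
Step 3: tangent line at P: 9·(x − -1) + -14·(y − 3) = 0.
Expanding: 9*x - 14*y + 51 = 0.


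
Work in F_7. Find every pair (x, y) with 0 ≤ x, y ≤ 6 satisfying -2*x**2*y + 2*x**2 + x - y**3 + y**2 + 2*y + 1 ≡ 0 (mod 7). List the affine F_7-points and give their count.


Affine F_7-points: {(1, 2), (1, 3), (2, 5), (3, 2), (4, 1), (5, 0), (6, 5)}; count = 7.

For each of the 49 pairs (x, y) ∈ F_7², evaluate f(x, y) mod 7. Record the zeros.
  x = 0: [0↦1, 1↦3, 2↦1, 3↦3, 4↦3, 5↦2, 6↦1]  zeros at y ∈ ∅
  x = 1: [0↦4, 1↦4, 2↦0, 3↦0, 4↦5, 5↦2, 6↦6]  zeros at y ∈ {2, 3}
  x = 2: [0↦4, 1↦5, 2↦2, 3↦3, 4↦2, 5↦0, 6↦5]  zeros at y ∈ {5}
  x = 3: [0↦1, 1↦6, 2↦0, 3↦5, 4↦1, 5↦3, 6↦5]  zeros at y ∈ {2}
  x = 4: [0↦2, 1↦0, 2↦1, 3↦6, 4↦2, 5↦4, 6↦6]  zeros at y ∈ {1}
  x = 5: [0↦0, 1↦1, 2↦5, 3↦6, 4↦5, 5↦3, 6↦1]  zeros at y ∈ {0}
  x = 6: [0↦2, 1↦2, 2↦5, 3↦5, 4↦3, 5↦0, 6↦4]  zeros at y ∈ {5}
Collecting zeros: affine points = {(1, 2), (1, 3), (2, 5), (3, 2), (4, 1), (5, 0), (6, 5)}.
Total count |C(F_7)_aff| = 7.


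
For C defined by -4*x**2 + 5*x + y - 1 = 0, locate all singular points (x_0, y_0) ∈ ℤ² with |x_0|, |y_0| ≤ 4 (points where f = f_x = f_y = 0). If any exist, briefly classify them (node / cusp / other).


No singular points in the scanned grid; C is smooth there.

Compute partial derivatives:
  f_x = 5 - 8*x.
  f_y = 1.
f_y = 1 is a nonzero constant, so f_y never vanishes: no point (x, y) can satisfy f = f_x = f_y = 0. In particular no (x, y) ∈ {−4, ..., 4}² is singular; the curve is smooth.


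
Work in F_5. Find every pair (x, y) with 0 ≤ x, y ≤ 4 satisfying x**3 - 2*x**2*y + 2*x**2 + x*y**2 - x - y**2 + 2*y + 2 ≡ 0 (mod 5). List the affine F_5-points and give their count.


Affine F_5-points: {(3, 1), (3, 2)}; count = 2.

For each of the 25 pairs (x, y) ∈ F_5², evaluate f(x, y) mod 5. Record the zeros.
  x = 0: [0↦2, 1↦3, 2↦2, 3↦4, 4↦4]  zeros at y ∈ ∅
  x = 1: [0↦4, 1↦4, 2↦4, 3↦4, 4↦4]  zeros at y ∈ ∅
  x = 2: [0↦1, 1↦1, 2↦3, 3↦2, 4↦3]  zeros at y ∈ ∅
  x = 3: [0↦4, 1↦0, 2↦0, 3↦4, 4↦2]  zeros at y ∈ {1, 2}
  x = 4: [0↦4, 1↦2, 2↦1, 3↦1, 4↦2]  zeros at y ∈ ∅
Collecting zeros: affine points = {(3, 1), (3, 2)}.
Total count |C(F_5)_aff| = 2.


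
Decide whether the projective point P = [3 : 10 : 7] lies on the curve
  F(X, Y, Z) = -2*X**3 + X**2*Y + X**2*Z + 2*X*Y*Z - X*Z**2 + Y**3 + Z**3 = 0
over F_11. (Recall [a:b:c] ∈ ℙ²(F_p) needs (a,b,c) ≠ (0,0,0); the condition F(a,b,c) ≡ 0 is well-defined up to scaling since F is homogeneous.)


F(3,10,7) ≡ 10 (mod 11); P is NOT on the curve.

Evaluate F(3, 10, 7) term-by-term (mod 11).
  -2*X**3 ↦ -2·27·1·1 = -54
  X**2*Y ↦ 1·9·10·1 = 90
  X**2*Z ↦ 1·9·1·7 = 63
  2*X*Y*Z ↦ 2·3·10·7 = 420
  -X*Z**2 ↦ -1·3·1·49 = -147
  Y**3 ↦ 1·1·1000·1 = 1000
  Z**3 ↦ 1·1·1·343 = 343
Sum: F(3, 10, 7) = (-54) + (90) + (63) + (420) + (-147) + (1000) + (343) = 1715.
Reducing mod 11: 1715 ≡ 10 (mod 11).
Since F(a, b, c) ≡ 10 ≠ 0 (mod 11), P does NOT lie on the curve.


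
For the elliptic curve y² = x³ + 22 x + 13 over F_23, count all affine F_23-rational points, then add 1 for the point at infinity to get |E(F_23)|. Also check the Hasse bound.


Affine points = {(0, 6), (0, 17), (1, 6), (1, 17), (4, 2), (4, 21), (5, 8), (5, 15), (6, 4), (6, 19), (7, 2), (7, 21), (12, 2), (12, 21), (13, 9), (13, 14), (14, 11), (14, 12), (18, 10), (18, 13), (20, 9), (20, 14), (22, 6), (22, 17)}; affine count = 24; |E(F_23)| = 25.

Discriminant check: Δ ∝ 4a³ + 27b² = 4·22³ + 27·13² = 4·10648 + 27·169 ≡ 5 (mod 23). Nonzero ⇒ E is nonsingular.
For each x ∈ F_23, compute rhs = x³ + 22·x + 13 mod 23, then count y ∈ F_23 with y² ≡ rhs.
  x = 0: rhs = 13, matching y values: 6, 17 (2 points).
  x = 1: rhs = 13, matching y values: 6, 17 (2 points).
  x = 2: rhs = 19, matching y values: none (0 points).
  x = 3: rhs = 14, matching y values: none (0 points).
  x = 4: rhs = 4, matching y values: 2, 21 (2 points).
  x = 5: rhs = 18, matching y values: 8, 15 (2 points).
  x = 6: rhs = 16, matching y values: 4, 19 (2 points).
  x = 7: rhs = 4, matching y values: 2, 21 (2 points).
  x = 8: rhs = 11, matching y values: none (0 points).
  x = 9: rhs = 20, matching y values: none (0 points).
  x = 10: rhs = 14, matching y values: none (0 points).
  x = 11: rhs = 22, matching y values: none (0 points).
  x = 12: rhs = 4, matching y values: 2, 21 (2 points).
  x = 13: rhs = 12, matching y values: 9, 14 (2 points).
  x = 14: rhs = 6, matching y values: 11, 12 (2 points).
  x = 15: rhs = 15, matching y values: none (0 points).
  x = 16: rhs = 22, matching y values: none (0 points).
  x = 17: rhs = 10, matching y values: none (0 points).
  x = 18: rhs = 8, matching y values: 10, 13 (2 points).
  x = 19: rhs = 22, matching y values: none (0 points).
  x = 20: rhs = 12, matching y values: 9, 14 (2 points).
  x = 21: rhs = 7, matching y values: none (0 points).
  x = 22: rhs = 13, matching y values: 6, 17 (2 points).
Total affine count: 24.
Full point count |E(F_23)| = 24 + 1 = 25.
Hasse bound: |25 − (23+1)| = |1| = 1 ≤ 2√23 ≈ 9.5917 ✓.


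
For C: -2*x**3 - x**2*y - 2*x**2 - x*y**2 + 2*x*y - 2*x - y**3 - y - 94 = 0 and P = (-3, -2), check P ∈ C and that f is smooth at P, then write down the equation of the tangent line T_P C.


Tangent line at P: -64*x - 40*y - 272 = 0.

Step 1: f(-3, -2) = 0, so P lies on C.
Step 2: partial derivatives
  f_x(x, y) = -6*x**2 - 2*x*y - 4*x - y**2 + 2*y - 2, f_y(x, y) = -x**2 - 2*x*y + 2*x - 3*y**2 - 1.
  f_x(P) = -64, f_y(P) = -40 (gradient nonzero, so P is smooth).
Step 3: tangent line at P: -64·(x − -3) + -40·(y − -2) = 0.
Expanding: -64*x - 40*y - 272 = 0.


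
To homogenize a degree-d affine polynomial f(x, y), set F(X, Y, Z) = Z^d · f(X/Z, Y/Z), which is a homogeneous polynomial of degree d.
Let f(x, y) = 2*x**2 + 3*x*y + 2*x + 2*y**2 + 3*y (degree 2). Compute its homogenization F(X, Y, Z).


F(X, Y, Z) = 2*X**2 + 3*X*Y + 2*X*Z + 2*Y**2 + 3*Y*Z

deg(f) = 2.
Substitute x = X/Z, y = Y/Z into f, then multiply by Z^2.
  monomial 2·x^2·y^0 ↦ 2·X^2·Y^0·Z^0.
  monomial 3·x^1·y^1 ↦ 3·X^1·Y^1·Z^0.
  monomial 2·x^1·y^0 ↦ 2·X^1·Y^0·Z^1.
  monomial 2·x^0·y^2 ↦ 2·X^0·Y^2·Z^0.
  monomial 3·x^0·y^1 ↦ 3·X^0·Y^1·Z^1.
Collecting: F(X, Y, Z) = 2*X**2 + 3*X*Y + 2*X*Z + 2*Y**2 + 3*Y*Z.


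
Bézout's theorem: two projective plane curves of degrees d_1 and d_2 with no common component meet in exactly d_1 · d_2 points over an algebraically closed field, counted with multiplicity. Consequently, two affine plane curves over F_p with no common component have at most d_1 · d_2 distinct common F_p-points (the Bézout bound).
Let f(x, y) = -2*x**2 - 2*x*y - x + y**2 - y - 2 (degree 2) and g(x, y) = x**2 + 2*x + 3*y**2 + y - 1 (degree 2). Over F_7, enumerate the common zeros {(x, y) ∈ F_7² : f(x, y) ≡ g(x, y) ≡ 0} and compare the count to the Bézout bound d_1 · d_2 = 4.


Common zeros: ∅; count = 0; Bézout bound = 4.

deg(f) = 2, deg(g) = 2, so Bézout bound = 4.
Scan x ∈ F_7. For each x, list the y ∈ F_7 with f(x, y) ≡ 0 and those with g(x, y) ≡ 0 (mod 7); the common zeros in that column are the intersection.
  x = 0: f ≡ 0 at y ∈ {2, 6}; g ≡ 0 at y ∈ ∅; common: ∅.
  x = 1: f ≡ 0 at y ∈ {1, 2}; g ≡ 0 at y ∈ ∅; common: ∅.
  x = 2: f ≡ 0 at y ∈ ∅; g ≡ 0 at y ∈ {0, 2}; common: ∅.
  x = 3: f ≡ 0 at y ∈ {3, 4}; g ≡ 0 at y ∈ {0, 2}; common: ∅.
  x = 4: f ≡ 0 at y ∈ {3, 6}; g ≡ 0 at y ∈ ∅; common: ∅.
  x = 5: f ≡ 0 at y ∈ ∅; g ≡ 0 at y ∈ ∅; common: ∅.
  x = 6: f ≡ 0 at y ∈ ∅; g ≡ 0 at y ∈ {3, 6}; common: ∅.
Collecting: common zeros = ∅, so the count is 0.
Comparison with the Bézout bound: 0 ≤ 4 = deg(f)·deg(g), as expected for curves with no common component (the affine F_7-count falls short of the bound because intersections may lie at infinity, over extension fields, or carry multiplicity).


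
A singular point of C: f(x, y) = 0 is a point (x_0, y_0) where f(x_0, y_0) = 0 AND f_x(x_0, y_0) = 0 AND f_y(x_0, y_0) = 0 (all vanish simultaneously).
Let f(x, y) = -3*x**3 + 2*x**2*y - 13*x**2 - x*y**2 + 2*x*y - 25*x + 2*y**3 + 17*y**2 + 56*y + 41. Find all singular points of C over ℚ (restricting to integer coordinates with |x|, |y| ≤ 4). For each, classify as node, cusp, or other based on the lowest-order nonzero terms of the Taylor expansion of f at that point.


Singular points: {(-2, -3)}; classification: node.

Compute partial derivatives:
  f_x = -9*x**2 + 4*x*y - 26*x - y**2 + 2*y - 25.
  f_y = 2*x**2 - 2*x*y + 2*x + 6*y**2 + 34*y + 56.
Scan x_0 ∈ {−4, ..., 4}. For each x_0, f_y(x_0, y) is a polynomial in y; find its integer roots y ∈ {−4, ..., 4}, then test f_x and f at those candidates.
  x = -4: f_y(-4, y) = 6*y**2 + 42*y + 80; no integer root y with |y| ≤ 4.
  x = -3: f_y(-3, y) = 6*y**2 + 40*y + 68; no integer root y with |y| ≤ 4.
  x = -2: f_y(-2, y) = 6*y**2 + 38*y + 60; vanishes at y ∈ {-3}. (-2, -3): f_x = 0, f = 0 — SINGULAR.
  x = -1: f_y(-1, y) = 6*y**2 + 36*y + 56; no integer root y with |y| ≤ 4.
  x = 0: f_y(0, y) = 6*y**2 + 34*y + 56; no integer root y with |y| ≤ 4.
  x = 1: f_y(1, y) = 6*y**2 + 32*y + 60; no integer root y with |y| ≤ 4.
  x = 2: f_y(2, y) = 6*y**2 + 30*y + 68; no integer root y with |y| ≤ 4.
  x = 3: f_y(3, y) = 6*y**2 + 28*y + 80; no integer root y with |y| ≤ 4.
  x = 4: f_y(4, y) = 6*y**2 + 26*y + 96; no integer root y with |y| ≤ 4.
Only singular point on the grid: (-2, -3).
Classify: substitute x = -2 + u, y = -3 + v and expand: f = -3*u**3 + 2*u**2*v - u**2 - u*v**2 + 2*v**3 + v**2.
No constant or linear terms (consistent with a singular point). Quadratic part: -u**2 + v**2. Cubic part: -3*u**3 + 2*u**2*v - u*v**2 + 2*v**3.
The quadratic part v**2 - u**2 = (v − u)(v + u) splits into two distinct linear factors, so there are two distinct tangent lines y − -3 = ±(x − -2) — this is a node (ordinary double point).
Classification: node.


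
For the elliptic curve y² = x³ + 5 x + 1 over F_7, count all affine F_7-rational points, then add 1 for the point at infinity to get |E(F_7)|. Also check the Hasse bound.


Affine points = {(0, 1), (0, 6), (1, 0), (3, 1), (3, 6), (4, 1), (4, 6), (5, 2), (5, 5), (6, 3), (6, 4)}; affine count = 11; |E(F_7)| = 12.

Discriminant check: Δ ∝ 4a³ + 27b² = 4·5³ + 27·1² = 4·125 + 27·1 ≡ 2 (mod 7). Nonzero ⇒ E is nonsingular.
For each x ∈ F_7, compute rhs = x³ + 5·x + 1 mod 7, then count y ∈ F_7 with y² ≡ rhs.
  x = 0: rhs = 1, matching y values: 1, 6 (2 points).
  x = 1: rhs = 0, matching y values: 0 (1 points).
  x = 2: rhs = 5, matching y values: none (0 points).
  x = 3: rhs = 1, matching y values: 1, 6 (2 points).
  x = 4: rhs = 1, matching y values: 1, 6 (2 points).
  x = 5: rhs = 4, matching y values: 2, 5 (2 points).
  x = 6: rhs = 2, matching y values: 3, 4 (2 points).
Total affine count: 11.
Full point count |E(F_7)| = 11 + 1 = 12.
Hasse bound: |12 − (7+1)| = |4| = 4 ≤ 2√7 ≈ 5.2915 ✓.


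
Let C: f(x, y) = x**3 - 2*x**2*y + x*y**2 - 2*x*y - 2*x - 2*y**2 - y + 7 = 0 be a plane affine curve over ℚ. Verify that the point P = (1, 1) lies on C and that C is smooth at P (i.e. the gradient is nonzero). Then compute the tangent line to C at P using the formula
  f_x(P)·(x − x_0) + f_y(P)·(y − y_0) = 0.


Tangent line at P: -4*x - 7*y + 11 = 0.

Step 1: f(1, 1) = 0, so P lies on C.
Step 2: partial derivatives
  f_x(x, y) = 3*x**2 - 4*x*y + y**2 - 2*y - 2, f_y(x, y) = -2*x**2 + 2*x*y - 2*x - 4*y - 1.
  f_x(P) = -4, f_y(P) = -7 (gradient nonzero, so P is smooth).
Step 3: tangent line at P: -4·(x − 1) + -7·(y − 1) = 0.
Expanding: -4*x - 7*y + 11 = 0.


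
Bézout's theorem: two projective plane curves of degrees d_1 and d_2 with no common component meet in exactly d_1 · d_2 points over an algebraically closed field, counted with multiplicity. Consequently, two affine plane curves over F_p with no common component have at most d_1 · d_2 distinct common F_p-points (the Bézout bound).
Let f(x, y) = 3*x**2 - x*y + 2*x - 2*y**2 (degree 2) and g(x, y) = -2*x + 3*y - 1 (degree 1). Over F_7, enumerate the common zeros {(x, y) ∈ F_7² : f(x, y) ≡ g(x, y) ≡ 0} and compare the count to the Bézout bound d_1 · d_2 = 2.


Common zeros: ∅; count = 0; Bézout bound = 2.

deg(f) = 2, deg(g) = 1, so Bézout bound = 2.
Scan x ∈ F_7. For each x, list the y ∈ F_7 with f(x, y) ≡ 0 and those with g(x, y) ≡ 0 (mod 7); the common zeros in that column are the intersection.
  x = 0: f ≡ 0 at y ∈ {0}; g ≡ 0 at y ∈ {5}; common: ∅.
  x = 1: f ≡ 0 at y ∈ ∅; g ≡ 0 at y ∈ {1}; common: ∅.
  x = 2: f ≡ 0 at y ∈ ∅; g ≡ 0 at y ∈ {4}; common: ∅.
  x = 3: f ≡ 0 at y ∈ {1}; g ≡ 0 at y ∈ {0}; common: ∅.
  x = 4: f ≡ 0 at y ∈ {0, 5}; g ≡ 0 at y ∈ {3}; common: ∅.
  x = 5: f ≡ 0 at y ∈ ∅; g ≡ 0 at y ∈ {6}; common: ∅.
  x = 6: f ≡ 0 at y ∈ {1, 3}; g ≡ 0 at y ∈ {2}; common: ∅.
Collecting: common zeros = ∅, so the count is 0.
Comparison with the Bézout bound: 0 ≤ 2 = deg(f)·deg(g), as expected for curves with no common component (the affine F_7-count falls short of the bound because intersections may lie at infinity, over extension fields, or carry multiplicity).


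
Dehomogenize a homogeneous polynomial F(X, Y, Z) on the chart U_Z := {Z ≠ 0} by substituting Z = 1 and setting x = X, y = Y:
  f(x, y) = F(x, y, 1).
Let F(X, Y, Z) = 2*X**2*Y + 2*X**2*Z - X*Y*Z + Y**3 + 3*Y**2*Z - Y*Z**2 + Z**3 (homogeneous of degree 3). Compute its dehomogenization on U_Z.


f(x, y) = 2*x**2*y + 2*x**2 - x*y + y**3 + 3*y**2 - y + 1

On U_Z we set Z = 1. Each monomial c·X^i·Y^j·Z^k in F becomes c·x^i·y^j·1^k = c·x^i·y^j.
Substituting Z = 1: F(X, Y, 1) = 2*x**2*y + 2*x**2 - x*y + y**3 + 3*y**2 - y + 1.
Note: deg(f) ≤ deg(F) = 3; strict inequality happens when F is divisible by Z (lost terms).


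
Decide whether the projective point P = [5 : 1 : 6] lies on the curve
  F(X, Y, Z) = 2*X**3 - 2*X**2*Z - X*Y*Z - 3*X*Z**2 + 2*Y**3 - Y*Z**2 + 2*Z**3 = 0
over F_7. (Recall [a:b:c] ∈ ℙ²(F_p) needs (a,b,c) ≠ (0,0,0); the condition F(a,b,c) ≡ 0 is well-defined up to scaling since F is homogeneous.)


F(5,1,6) ≡ 2 (mod 7); P is NOT on the curve.

Evaluate F(5, 1, 6) term-by-term (mod 7).
  2*X**3 ↦ 2·125·1·1 = 250
  -2*X**2*Z ↦ -2·25·1·6 = -300
  -X*Y*Z ↦ -1·5·1·6 = -30
  -3*X*Z**2 ↦ -3·5·1·36 = -540
  2*Y**3 ↦ 2·1·1·1 = 2
  -Y*Z**2 ↦ -1·1·1·36 = -36
  2*Z**3 ↦ 2·1·1·216 = 432
Sum: F(5, 1, 6) = (250) + (-300) + (-30) + (-540) + (2) + (-36) + (432) = -222.
Reducing mod 7: -222 ≡ 2 (mod 7).
Since F(a, b, c) ≡ 2 ≠ 0 (mod 7), P does NOT lie on the curve.


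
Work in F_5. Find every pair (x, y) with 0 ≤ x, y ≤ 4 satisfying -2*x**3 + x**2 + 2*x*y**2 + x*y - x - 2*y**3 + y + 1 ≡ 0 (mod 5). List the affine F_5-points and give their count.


Affine F_5-points: {(0, 1), (0, 3), (1, 2), (2, 4), (3, 3), (4, 0), (4, 4)}; count = 7.

For each of the 25 pairs (x, y) ∈ F_5², evaluate f(x, y) mod 5. Record the zeros.
  x = 0: [0↦1, 1↦0, 2↦2, 3↦0, 4↦2]  zeros at y ∈ {1, 3}
  x = 1: [0↦4, 1↦1, 2↦0, 3↦4, 4↦1]  zeros at y ∈ {2}
  x = 2: [0↦2, 1↦2, 2↦3, 3↦3, 4↦0]  zeros at y ∈ {4}
  x = 3: [0↦3, 1↦1, 2↦4, 3↦0, 4↦2]  zeros at y ∈ {3}
  x = 4: [0↦0, 1↦1, 2↦1, 3↦3, 4↦0]  zeros at y ∈ {0, 4}
Collecting zeros: affine points = {(0, 1), (0, 3), (1, 2), (2, 4), (3, 3), (4, 0), (4, 4)}.
Total count |C(F_5)_aff| = 7.


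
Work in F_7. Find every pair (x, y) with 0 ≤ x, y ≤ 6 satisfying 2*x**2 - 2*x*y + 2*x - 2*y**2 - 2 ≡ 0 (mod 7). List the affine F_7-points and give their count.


Affine F_7-points: {(3, 1), (3, 3), (4, 1), (4, 2), (5, 4), (5, 5), (6, 3), (6, 5)}; count = 8.

For each of the 49 pairs (x, y) ∈ F_7², evaluate f(x, y) mod 7. Record the zeros.
  x = 0: [0↦5, 1↦3, 2↦4, 3↦1, 4↦1, 5↦4, 6↦3]  zeros at y ∈ ∅
  x = 1: [0↦2, 1↦5, 2↦4, 3↦6, 4↦4, 5↦5, 6↦2]  zeros at y ∈ ∅
  x = 2: [0↦3, 1↦4, 2↦1, 3↦1, 4↦4, 5↦3, 6↦5]  zeros at y ∈ ∅
  x = 3: [0↦1, 1↦0, 2↦2, 3↦0, 4↦1, 5↦5, 6↦5]  zeros at y ∈ {1, 3}
  x = 4: [0↦3, 1↦0, 2↦0, 3↦3, 4↦2, 5↦4, 6↦2]  zeros at y ∈ {1, 2}
  x = 5: [0↦2, 1↦4, 2↦2, 3↦3, 4↦0, 5↦0, 6↦3]  zeros at y ∈ {4, 5}
  x = 6: [0↦5, 1↦5, 2↦1, 3↦0, 4↦2, 5↦0, 6↦1]  zeros at y ∈ {3, 5}
Collecting zeros: affine points = {(3, 1), (3, 3), (4, 1), (4, 2), (5, 4), (5, 5), (6, 3), (6, 5)}.
Total count |C(F_7)_aff| = 8.


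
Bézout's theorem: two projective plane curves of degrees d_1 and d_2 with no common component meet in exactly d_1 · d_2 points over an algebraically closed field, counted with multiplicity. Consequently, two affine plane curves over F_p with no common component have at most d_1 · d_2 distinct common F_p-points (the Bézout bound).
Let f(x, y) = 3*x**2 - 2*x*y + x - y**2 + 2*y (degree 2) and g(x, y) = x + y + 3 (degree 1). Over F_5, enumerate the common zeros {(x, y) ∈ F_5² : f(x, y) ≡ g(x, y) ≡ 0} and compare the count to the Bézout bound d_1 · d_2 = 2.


Common zeros: {(0, 2), (4, 3)}; count = 2; Bézout bound = 2.

deg(f) = 2, deg(g) = 1, so Bézout bound = 2.
Scan x ∈ F_5. For each x, list the y ∈ F_5 with f(x, y) ≡ 0 and those with g(x, y) ≡ 0 (mod 5); the common zeros in that column are the intersection.
  x = 0: f ≡ 0 at y ∈ {0, 2}; g ≡ 0 at y ∈ {2}; common: {2}.
  x = 1: f ≡ 0 at y ∈ {2, 3}; g ≡ 0 at y ∈ {1}; common: ∅.
  x = 2: f ≡ 0 at y ∈ {4}; g ≡ 0 at y ∈ {0}; common: ∅.
  x = 3: f ≡ 0 at y ∈ {0, 1}; g ≡ 0 at y ∈ {4}; common: ∅.
  x = 4: f ≡ 0 at y ∈ {1, 3}; g ≡ 0 at y ∈ {3}; common: {3}.
Collecting: common zeros = {(0, 2), (4, 3)}, so the count is 2.
Comparison with the Bézout bound: 2 ≤ 2 = deg(f)·deg(g), as expected for curves with no common component (the bound is attained).
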